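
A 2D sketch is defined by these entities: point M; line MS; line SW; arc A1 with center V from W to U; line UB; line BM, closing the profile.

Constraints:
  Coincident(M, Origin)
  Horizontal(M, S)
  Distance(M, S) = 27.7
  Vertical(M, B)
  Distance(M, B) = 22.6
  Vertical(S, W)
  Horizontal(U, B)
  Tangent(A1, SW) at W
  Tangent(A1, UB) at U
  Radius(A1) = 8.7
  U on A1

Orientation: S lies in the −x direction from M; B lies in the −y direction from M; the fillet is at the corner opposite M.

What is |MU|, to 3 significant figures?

29.5

The virtual corner opposite M is at (-27.7, -22.6). Since A1 is tangent to SW there, VW ⟂ SW and the tangent condition forces VU to be normal to UB, with radius 8.7, so the center V sits 8.7 in from both sides at V = (-19.0, -13.9). That places the tangent points at W = (-27.7, -13.9) on SW and U = (-19.0, -22.6) on UB. Then |MU| = |U − M| = 29.5.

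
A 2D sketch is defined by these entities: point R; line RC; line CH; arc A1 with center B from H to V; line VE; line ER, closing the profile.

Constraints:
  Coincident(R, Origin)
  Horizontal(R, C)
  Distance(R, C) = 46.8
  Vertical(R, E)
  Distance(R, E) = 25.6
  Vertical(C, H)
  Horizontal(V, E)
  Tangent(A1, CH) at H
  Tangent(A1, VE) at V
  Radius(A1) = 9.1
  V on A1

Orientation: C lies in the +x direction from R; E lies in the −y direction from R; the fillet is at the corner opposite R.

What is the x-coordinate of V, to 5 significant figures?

37.700

R is at the origin; R and C share the same y with |RC| = 46.8 and C on the +x side, so C = (46.800, 0.0000). RE is vertical with |RE| = 25.6 and E on the −y side, so E = (0.0000, -25.600). The virtual corner opposite R is at (46.800, -25.600). Since A1 is tangent to CH there, BH ⟂ CH and the tangent condition forces BV to be normal to VE, with radius 9.1, so the center B sits 9.1 in from both sides at B = (37.700, -16.500). That places the tangent points at H = (46.800, -16.500) on CH and V = (37.700, -25.600) on VE. So V.x = 37.700.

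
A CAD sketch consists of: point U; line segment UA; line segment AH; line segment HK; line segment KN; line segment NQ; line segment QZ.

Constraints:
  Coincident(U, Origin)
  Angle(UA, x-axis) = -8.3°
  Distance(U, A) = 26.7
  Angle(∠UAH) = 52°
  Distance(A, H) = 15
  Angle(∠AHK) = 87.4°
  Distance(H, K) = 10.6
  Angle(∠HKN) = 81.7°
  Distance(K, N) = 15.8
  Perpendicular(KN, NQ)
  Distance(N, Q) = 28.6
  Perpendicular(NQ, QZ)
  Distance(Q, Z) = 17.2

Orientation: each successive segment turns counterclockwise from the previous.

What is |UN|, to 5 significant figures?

22.012

∠AHK = 87.4° gives HK at -147.70° from the x-axis; with |HK| = 10.6, K = (10.029, 3.5110). ∠HKN = 81.7° gives KN at -49.400° from the x-axis; with |KN| = 15.8, N = (20.311, -8.4855). Then |UN| = |N − U| = 22.012.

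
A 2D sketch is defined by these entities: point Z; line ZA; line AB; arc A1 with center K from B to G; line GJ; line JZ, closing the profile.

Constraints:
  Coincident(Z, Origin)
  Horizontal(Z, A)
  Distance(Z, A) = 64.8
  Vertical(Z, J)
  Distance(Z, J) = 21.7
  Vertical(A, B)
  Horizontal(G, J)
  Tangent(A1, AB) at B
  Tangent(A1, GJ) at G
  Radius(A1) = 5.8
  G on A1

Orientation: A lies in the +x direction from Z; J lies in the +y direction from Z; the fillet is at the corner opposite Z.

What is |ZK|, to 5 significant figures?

61.105

Z is at the origin; ZA is horizontal with |ZA| = 64.8 and A on the +x side, so A = (64.800, 0.0000). Z and J share the same x with |ZJ| = 21.7 and J on the +y side, so J = (0.0000, 21.700). The virtual corner opposite Z is at (64.800, 21.700). A1 meets AB tangentially, so KB is at right angles to AB and A1 meets GJ tangentially, so KG is at right angles to GJ, with radius 5.8, so the center K sits 5.8 in from both sides at K = (59.000, 15.900). Then |ZK| = |K − Z| = 61.105.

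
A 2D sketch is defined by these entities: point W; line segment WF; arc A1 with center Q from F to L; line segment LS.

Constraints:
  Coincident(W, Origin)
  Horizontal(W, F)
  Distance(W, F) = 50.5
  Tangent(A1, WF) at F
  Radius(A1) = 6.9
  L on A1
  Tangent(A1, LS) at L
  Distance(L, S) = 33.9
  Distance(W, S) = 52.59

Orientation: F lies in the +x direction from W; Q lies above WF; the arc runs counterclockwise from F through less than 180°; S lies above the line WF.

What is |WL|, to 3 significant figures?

57.1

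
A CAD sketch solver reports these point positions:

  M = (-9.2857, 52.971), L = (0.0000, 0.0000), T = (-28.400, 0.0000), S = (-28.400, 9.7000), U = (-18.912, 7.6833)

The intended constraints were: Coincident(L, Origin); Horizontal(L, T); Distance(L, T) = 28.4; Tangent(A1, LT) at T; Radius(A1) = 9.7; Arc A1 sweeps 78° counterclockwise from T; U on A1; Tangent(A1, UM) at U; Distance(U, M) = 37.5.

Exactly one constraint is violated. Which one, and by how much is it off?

Distance(U, M) = 37.5 — off by 8.80.

L = (0.00, 0.00) ✓; L.y = 0.00, T.y = 0.00 ✓; |LT| = 28.40 ✓; ∠(ST, TL) = 90.00° ✓; |ST| = 9.700 ✓; bearing(S→U) − bearing(S→T) = 78.00° ✓; |SU| = 9.700 ✓; ∠(SU, UM) = 90.00° ✓; |UM| = 46.30 ✗.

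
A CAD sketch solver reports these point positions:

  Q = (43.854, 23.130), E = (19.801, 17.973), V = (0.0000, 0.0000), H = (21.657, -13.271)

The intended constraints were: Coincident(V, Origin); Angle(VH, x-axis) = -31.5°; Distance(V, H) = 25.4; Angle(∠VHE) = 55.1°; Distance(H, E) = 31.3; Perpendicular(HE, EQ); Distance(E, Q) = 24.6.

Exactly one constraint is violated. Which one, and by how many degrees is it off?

Perpendicular(HE, EQ) — off by 8.70°.

V = (0.00, 0.00) ✓; VH at -31.50° ✓; |VH| = 25.40 ✓; ∠VHE = 55.10° ✓; |HE| = 31.30 ✓; ∠(HE, EQ) = 81.30° ✗; |EQ| = 24.60 ✓.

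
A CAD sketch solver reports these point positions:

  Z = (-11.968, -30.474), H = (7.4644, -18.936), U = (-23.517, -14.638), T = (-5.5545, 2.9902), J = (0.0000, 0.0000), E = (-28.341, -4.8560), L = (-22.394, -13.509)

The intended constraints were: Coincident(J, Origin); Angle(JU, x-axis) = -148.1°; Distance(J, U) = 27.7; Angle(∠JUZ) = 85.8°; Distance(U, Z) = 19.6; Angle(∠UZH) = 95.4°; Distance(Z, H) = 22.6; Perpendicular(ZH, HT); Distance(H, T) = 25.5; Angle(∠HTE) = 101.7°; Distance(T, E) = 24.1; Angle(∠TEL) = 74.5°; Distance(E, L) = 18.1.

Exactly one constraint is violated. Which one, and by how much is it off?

Distance(E, L) = 18.1 — off by 7.60.

J = (0.00, 0.00) ✓; JU at -148.1° ✓; |JU| = 27.70 ✓; ∠JUZ = 85.80° ✓; |UZ| = 19.60 ✓; ∠UZH = 95.40° ✓; |ZH| = 22.60 ✓; ∠(ZH, HT) = 90.00° ✓; |HT| = 25.50 ✓; ∠HTE = 101.7° ✓; |TE| = 24.10 ✓; ∠TEL = 74.50° ✓; |EL| = 10.50 ✗.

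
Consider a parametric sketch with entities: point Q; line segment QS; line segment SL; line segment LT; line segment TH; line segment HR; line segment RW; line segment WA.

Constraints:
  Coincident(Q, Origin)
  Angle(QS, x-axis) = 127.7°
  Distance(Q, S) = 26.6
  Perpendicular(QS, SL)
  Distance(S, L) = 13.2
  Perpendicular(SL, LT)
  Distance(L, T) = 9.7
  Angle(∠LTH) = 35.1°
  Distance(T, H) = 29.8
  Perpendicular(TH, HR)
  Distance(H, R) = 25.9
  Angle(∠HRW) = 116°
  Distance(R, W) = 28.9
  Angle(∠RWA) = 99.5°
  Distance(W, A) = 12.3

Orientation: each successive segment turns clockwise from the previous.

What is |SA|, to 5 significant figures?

38.678

∠HRW = 116.0° gives RW at 8.8000° from the x-axis; with |RW| = 28.9, W = (7.8607, 59.419). ∠RWA = 99.5° gives WA at -71.700° from the x-axis; with |WA| = 12.3, A = (11.723, 47.741). Then |SA| = |A − S| = 38.678.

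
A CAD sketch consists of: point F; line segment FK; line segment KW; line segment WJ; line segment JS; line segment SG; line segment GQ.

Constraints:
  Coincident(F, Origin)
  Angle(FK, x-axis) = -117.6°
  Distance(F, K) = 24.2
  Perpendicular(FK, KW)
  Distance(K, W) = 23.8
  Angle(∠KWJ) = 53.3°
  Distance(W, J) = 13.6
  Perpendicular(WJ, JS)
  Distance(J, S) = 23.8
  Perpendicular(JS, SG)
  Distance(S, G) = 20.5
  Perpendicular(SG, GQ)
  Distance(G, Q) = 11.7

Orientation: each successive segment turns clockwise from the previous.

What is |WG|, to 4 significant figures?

24.78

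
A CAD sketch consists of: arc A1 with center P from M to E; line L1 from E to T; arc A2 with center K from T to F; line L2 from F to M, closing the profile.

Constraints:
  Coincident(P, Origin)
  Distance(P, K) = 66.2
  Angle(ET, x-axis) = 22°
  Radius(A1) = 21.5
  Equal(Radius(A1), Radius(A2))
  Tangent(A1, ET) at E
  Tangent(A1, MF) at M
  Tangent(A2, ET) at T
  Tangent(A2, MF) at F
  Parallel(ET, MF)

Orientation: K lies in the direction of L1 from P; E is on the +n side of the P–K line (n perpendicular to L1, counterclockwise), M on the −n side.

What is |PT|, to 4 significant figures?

69.60

Tangency of A1 to both parallel lines with radius 21.5 puts E and M at P ± 21.5·n: E = (-8.054, 19.93), M = (8.054, -19.93). Equal radii place T and F the same way about K: T = K + 21.5·n = (53.33, 44.73), F = K − 21.5·n = (69.43, 4.865). Then |PT| = |T − P| = 69.60.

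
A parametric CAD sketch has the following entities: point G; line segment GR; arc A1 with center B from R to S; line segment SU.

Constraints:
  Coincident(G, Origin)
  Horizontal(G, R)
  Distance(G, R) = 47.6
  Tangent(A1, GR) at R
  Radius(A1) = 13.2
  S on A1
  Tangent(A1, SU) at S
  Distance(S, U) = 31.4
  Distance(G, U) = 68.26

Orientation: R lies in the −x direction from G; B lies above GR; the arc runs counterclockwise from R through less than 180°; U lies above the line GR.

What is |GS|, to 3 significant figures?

40.4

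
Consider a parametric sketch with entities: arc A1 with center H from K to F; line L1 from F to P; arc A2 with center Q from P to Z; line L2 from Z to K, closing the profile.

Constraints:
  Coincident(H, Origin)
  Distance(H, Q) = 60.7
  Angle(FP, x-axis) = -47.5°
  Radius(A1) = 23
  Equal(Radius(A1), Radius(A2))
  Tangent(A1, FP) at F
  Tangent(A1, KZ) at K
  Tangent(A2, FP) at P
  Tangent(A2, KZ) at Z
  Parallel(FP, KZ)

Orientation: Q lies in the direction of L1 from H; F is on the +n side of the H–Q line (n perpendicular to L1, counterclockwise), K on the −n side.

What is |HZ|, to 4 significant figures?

64.91

The slot axis is L1's direction at -47.5°, so u = (cos -47.5°, sin -47.5°) = (0.6756, -0.7373) and n = (−sin -47.5°, cos -47.5°) = (0.7373, 0.6756). H is at the origin and Q lies 60.7 along u from H, so Q = 60.7·u = (41.01, -44.75). Tangency of A1 to both parallel lines with radius 23.0 puts F and K at H ± 23.0·n: F = (16.96, 15.54), K = (-16.96, -15.54). Equal radii place P and Z the same way about Q: P = Q + 23.0·n = (57.97, -29.21), Z = Q − 23.0·n = (24.05, -60.29). Then |HZ| = |Z − H| = 64.91.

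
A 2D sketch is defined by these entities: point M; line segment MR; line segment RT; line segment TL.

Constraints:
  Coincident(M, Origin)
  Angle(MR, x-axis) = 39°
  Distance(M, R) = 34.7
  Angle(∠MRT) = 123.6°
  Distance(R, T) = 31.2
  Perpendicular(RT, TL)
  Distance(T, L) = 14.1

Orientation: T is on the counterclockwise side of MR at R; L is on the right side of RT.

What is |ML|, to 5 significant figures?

66.254

∠MRT = 123.6°, so RT runs at 39.0° + (180° − 123.6°) = 95.400° from the x-axis; with |RT| = 31.2, T = R + 31.2·(cos 95.400°, sin 95.400°) = (24.031, 52.899). RT is perpendicular to TL; with |TL| = 14.1 on the right of RT, L = T + 14.1·(0.99556, 0.094108) = (38.068, 54.226). Then |ML| = |L − M| = 66.254.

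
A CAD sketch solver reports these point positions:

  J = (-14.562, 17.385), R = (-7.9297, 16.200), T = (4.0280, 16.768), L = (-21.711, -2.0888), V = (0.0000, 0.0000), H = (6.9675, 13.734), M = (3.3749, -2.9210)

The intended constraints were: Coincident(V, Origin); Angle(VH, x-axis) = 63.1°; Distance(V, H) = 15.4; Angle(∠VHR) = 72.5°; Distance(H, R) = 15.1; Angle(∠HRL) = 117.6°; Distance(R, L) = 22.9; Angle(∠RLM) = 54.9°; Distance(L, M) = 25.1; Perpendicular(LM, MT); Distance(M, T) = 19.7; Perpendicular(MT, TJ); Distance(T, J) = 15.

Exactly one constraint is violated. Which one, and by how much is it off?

Distance(T, J) = 15 — off by 3.60.

V = (0.00, 0.00) ✓; VH at 63.10° ✓; |VH| = 15.40 ✓; ∠VHR = 72.50° ✓; |HR| = 15.10 ✓; ∠HRL = 117.6° ✓; |RL| = 22.90 ✓; ∠RLM = 54.90° ✓; |LM| = 25.10 ✓; ∠(LM, MT) = 90.00° ✓; |MT| = 19.70 ✓; ∠(MT, TJ) = 90.00° ✓; |TJ| = 18.60 ✗.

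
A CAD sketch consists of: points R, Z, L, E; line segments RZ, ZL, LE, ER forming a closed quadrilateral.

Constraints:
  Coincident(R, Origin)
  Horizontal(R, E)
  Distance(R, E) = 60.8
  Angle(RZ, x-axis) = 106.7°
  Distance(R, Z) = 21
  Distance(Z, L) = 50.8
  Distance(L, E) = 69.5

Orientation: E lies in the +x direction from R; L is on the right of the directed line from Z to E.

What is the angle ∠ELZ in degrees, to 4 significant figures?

68.92°

Checks: |ZL| = 50.80 ✓; |LE| = 69.50 ✓.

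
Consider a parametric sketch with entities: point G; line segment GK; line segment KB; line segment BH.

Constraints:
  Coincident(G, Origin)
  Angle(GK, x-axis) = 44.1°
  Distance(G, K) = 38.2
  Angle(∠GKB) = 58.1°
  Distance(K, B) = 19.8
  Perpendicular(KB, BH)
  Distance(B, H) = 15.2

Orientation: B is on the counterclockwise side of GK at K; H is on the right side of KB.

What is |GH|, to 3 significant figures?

47.6

G is at the origin; GK runs at 44.1° with length 38.2, so K = 38.2·(cos 44.1°, sin 44.1°) = (27.4, 26.6). ∠GKB = 58.1°, so KB runs at 44.1° + (180° − 58.1°) = 166° from the x-axis; with |KB| = 19.8, B = K + 19.8·(cos 166°, sin 166°) = (8.22, 31.4). KB is perpendicular to BH; with |BH| = 15.2 on the right of KB, H = B + 15.2·(0.242, 0.970) = (11.9, 46.1). Then |GH| = |H − G| = 47.6.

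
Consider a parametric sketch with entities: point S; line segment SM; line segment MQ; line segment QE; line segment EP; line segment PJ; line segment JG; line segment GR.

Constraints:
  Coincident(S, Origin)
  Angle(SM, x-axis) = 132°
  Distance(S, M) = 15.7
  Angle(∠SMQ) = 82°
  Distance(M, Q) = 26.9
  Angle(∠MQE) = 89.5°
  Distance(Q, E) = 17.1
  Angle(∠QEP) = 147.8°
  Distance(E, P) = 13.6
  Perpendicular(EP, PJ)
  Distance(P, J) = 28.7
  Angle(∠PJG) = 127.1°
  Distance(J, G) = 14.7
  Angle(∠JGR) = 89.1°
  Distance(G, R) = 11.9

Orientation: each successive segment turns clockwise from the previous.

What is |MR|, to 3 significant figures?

6.44

S is at the origin; SM runs at 132.0° with length 15.7, so M = (-10.5, 11.7). ∠SMQ = 82.0° gives MQ at 34.0° from the x-axis; with |MQ| = 26.9, Q = (11.8, 26.7). ∠MQE = 89.5° gives QE at -56.5° from the x-axis; with |QE| = 17.1, E = (21.2, 12.5). ∠QEP = 147.8° gives EP at -88.7° from the x-axis; with |EP| = 13.6, P = (21.5, -1.15). The perpendicularity gives PJ at right angles to EP, so PJ runs at -179°; with |PJ| = 28.7, J = (-7.15, -1.80). ∠PJG = 127.1° gives JG at 128° from the x-axis; with |JG| = 14.7, G = (-16.3, 9.72). ∠JGR = 89.1° gives GR at 37.5° from the x-axis; with |GR| = 11.9, R = (-6.84, 17.0). Then |MR| = |R − M| = 6.44.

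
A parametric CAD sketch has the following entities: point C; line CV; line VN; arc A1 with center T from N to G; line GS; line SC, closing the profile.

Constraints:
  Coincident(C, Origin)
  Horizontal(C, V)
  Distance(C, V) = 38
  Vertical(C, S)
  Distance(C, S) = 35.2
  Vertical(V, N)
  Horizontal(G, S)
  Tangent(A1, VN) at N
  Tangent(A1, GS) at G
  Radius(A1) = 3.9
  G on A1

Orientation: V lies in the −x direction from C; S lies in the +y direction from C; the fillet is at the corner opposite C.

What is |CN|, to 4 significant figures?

49.23

C is at the origin; CV is horizontal with |CV| = 38.0 and V on the −x side, so V = (-38.00, 0.000). C and S share the same x with |CS| = 35.2 and S on the +y side, so S = (0.000, 35.20). The virtual corner opposite C is at (-38.00, 35.20). Since A1 is tangent to VN there, TN ⟂ VN and tangency of A1 to GS means the radius TG is perpendicular to GS, with radius 3.9, so the center T sits 3.9 in from both sides at T = (-34.10, 31.30). That places the tangent points at N = (-38.00, 31.30) on VN and G = (-34.10, 35.20) on GS. Then |CN| = |N − C| = 49.23.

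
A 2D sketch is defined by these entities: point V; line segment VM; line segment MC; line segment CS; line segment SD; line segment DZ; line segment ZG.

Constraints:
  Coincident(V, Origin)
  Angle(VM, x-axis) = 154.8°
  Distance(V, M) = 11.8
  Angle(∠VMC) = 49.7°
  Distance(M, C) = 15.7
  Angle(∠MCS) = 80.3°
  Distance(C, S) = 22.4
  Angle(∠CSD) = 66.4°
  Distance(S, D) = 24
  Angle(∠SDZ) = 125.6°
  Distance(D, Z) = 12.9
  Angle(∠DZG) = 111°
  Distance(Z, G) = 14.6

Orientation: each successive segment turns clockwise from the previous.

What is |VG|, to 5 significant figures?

18.980

V is at the origin; VM runs at 154.8° with length 11.8, so M = (-10.677, 5.0242). ∠VMC = 49.7° gives MC at 24.500° from the x-axis; with |MC| = 15.7, C = (3.6094, 11.535). ∠MCS = 80.3° gives CS at -75.200° from the x-axis; with |CS| = 22.4, S = (9.3314, -10.122). ∠CSD = 66.4° gives SD at 171.20° from the x-axis; with |SD| = 24.0, D = (-14.386, -6.4503). ∠SDZ = 125.6° gives DZ at 116.80° from the x-axis; with |DZ| = 12.9, Z = (-20.202, 5.0641). ∠DZG = 111.0° gives ZG at 47.800° from the x-axis; with |ZG| = 14.6, G = (-10.395, 15.880). Then |VG| = |G − V| = 18.980.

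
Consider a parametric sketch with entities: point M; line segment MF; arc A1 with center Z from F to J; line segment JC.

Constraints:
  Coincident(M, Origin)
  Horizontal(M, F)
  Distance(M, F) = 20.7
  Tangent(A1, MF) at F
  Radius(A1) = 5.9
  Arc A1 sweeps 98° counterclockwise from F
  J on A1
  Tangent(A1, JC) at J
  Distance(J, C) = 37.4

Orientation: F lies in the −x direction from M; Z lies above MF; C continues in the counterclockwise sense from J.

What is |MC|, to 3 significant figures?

48.1

M is at the origin; M and F share the same y with |MF| = 20.7 and F on the −x side, so F = (-20.7, 0.00). Since A1 is tangent to MF there, ZF ⟂ MF, so Z = F + (0, 5.9) = (-20.7, 5.90). On A1, F sits at bearing -90° from Z; a 98° counterclockwise sweep puts J at bearing 8°, so J = Z + 5.9·(cos 8°, sin 8°) = (-14.9, 6.72). Since A1 is tangent to JC there, ZJ ⟂ JC, so JC runs along (−sin 8°, cos 8°); with |JC| = 37.4, C = (-20.1, 43.8). Then |MC| = |C − M| = 48.1.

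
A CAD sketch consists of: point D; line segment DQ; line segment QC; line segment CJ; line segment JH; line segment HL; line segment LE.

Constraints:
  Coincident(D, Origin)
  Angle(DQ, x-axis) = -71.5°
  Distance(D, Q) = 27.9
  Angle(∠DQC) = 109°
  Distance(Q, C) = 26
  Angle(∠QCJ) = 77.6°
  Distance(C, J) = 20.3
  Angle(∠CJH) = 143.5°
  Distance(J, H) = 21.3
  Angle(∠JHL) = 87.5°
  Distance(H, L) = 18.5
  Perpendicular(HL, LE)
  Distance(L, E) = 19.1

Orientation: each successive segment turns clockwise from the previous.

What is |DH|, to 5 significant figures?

16.456

D is at the origin; DQ runs at -71.5° with length 27.9, so Q = (8.8528, -26.458). ∠DQC = 109.0° gives QC at -142.50° from the x-axis; with |QC| = 26.0, C = (-11.774, -42.286). ∠QCJ = 77.6° gives CJ at 115.10° from the x-axis; with |CJ| = 20.3, J = (-20.386, -23.903). ∠CJH = 143.5° gives JH at 78.600° from the x-axis; with |JH| = 21.3, H = (-16.176, -3.0232). Then |DH| = |H − D| = 16.456.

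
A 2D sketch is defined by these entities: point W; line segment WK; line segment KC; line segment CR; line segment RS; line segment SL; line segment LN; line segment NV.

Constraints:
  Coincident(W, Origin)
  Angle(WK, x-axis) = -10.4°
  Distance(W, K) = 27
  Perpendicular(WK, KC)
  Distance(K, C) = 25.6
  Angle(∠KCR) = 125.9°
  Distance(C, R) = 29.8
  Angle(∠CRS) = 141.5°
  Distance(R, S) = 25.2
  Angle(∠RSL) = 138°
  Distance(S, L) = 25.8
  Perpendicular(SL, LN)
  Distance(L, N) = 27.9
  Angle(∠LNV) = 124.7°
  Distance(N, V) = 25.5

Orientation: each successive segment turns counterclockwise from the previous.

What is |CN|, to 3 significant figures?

52.7

W is at the origin; WK runs at -10.4° with length 27.0, so K = (26.6, -4.87). The perpendicularity gives KC at right angles to WK, so KC runs at 79.6°; with |KC| = 25.6, C = (31.2, 20.3). ∠KCR = 125.9° gives CR at 134° from the x-axis; with |CR| = 29.8, R = (10.6, 41.8). ∠CRS = 141.5° gives RS at 172° from the x-axis; with |RS| = 25.2, S = (-14.4, 45.3). ∠RSL = 138.0° gives SL at -146° from the x-axis; with |SL| = 25.8, L = (-35.7, 30.8). SL is perpendicular to LN, so LN runs at -55.8°; with |LN| = 27.9, N = (-20.0, 7.69). Then |CN| = |N − C| = 52.7.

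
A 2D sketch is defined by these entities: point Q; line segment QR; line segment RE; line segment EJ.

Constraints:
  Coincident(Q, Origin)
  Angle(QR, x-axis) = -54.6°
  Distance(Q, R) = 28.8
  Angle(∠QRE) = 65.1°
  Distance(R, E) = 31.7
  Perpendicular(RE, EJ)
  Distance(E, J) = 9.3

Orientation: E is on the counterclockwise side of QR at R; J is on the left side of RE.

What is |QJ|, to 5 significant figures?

25.810

Q is at the origin; QR runs at -54.6° with length 28.8, so R = 28.8·(cos -54.6°, sin -54.6°) = (16.683, -23.476). ∠QRE = 65.1°, so RE runs at -54.6° + (180° − 65.1°) = 60.300° from the x-axis; with |RE| = 31.7, E = R + 31.7·(cos 60.300°, sin 60.300°) = (32.389, 4.0599). RE ⟂ EJ; with |EJ| = 9.3 on the left of RE, J = E + 9.3·(-0.86863, 0.49546) = (24.311, 8.6677). Then |QJ| = |J − Q| = 25.810.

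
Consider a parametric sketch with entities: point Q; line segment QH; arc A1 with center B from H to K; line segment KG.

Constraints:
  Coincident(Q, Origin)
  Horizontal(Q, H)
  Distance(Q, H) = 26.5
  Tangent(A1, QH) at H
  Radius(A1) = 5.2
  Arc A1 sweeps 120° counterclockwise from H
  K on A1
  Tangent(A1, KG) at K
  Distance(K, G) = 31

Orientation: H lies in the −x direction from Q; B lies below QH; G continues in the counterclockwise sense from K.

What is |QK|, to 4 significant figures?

31.97

Q is at the origin; QH is horizontal with |QH| = 26.5 and H on the −x side, so H = (-26.50, 0.000). Tangency of A1 to QH means the radius BH is perpendicular to QH, so B = H + (0, -5.2) = (-26.50, -5.200). On A1, H sits at bearing 90° from B; a 120° counterclockwise sweep puts K at bearing 210°, so K = B + 5.2·(cos 210°, sin 210°) = (-31.00, -7.800). Then |QK| = |K − Q| = 31.97.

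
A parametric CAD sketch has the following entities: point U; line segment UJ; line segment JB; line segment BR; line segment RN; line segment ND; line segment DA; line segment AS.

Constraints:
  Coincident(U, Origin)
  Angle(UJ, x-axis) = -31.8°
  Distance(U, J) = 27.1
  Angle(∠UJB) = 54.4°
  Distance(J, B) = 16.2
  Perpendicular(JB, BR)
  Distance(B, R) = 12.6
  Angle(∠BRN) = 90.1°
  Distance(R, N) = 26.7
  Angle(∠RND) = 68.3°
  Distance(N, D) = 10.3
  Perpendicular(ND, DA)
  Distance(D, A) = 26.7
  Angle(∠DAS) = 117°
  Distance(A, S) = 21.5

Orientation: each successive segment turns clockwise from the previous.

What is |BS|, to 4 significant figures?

34.53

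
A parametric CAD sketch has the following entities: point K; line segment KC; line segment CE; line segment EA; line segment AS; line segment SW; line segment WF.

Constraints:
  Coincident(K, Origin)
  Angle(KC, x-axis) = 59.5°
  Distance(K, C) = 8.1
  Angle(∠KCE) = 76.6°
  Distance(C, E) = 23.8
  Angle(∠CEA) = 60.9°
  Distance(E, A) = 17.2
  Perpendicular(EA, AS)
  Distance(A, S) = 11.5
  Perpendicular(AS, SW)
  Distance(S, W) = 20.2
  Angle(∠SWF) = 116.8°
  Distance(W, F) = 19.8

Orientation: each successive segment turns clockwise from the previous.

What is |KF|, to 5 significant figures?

36.481

K is at the origin; KC runs at 59.5° with length 8.1, so C = (4.1111, 6.9792). ∠KCE = 76.6° gives CE at -43.900° from the x-axis; with |CE| = 23.8, E = (21.260, -9.5238). ∠CEA = 60.9° gives EA at -163.00° from the x-axis; with |EA| = 17.2, A = (4.8117, -14.553). The perpendicularity gives AS at right angles to EA, so AS runs at 107.00°; with |AS| = 11.5, S = (1.4495, -3.5551). The perpendicularity gives SW at right angles to AS, so SW runs at 17.000°; with |SW| = 20.2, W = (20.767, 2.3509). ∠SWF = 116.8° gives WF at -46.200° from the x-axis; with |WF| = 19.8, F = (34.471, -11.940). Then |KF| = |F − K| = 36.481.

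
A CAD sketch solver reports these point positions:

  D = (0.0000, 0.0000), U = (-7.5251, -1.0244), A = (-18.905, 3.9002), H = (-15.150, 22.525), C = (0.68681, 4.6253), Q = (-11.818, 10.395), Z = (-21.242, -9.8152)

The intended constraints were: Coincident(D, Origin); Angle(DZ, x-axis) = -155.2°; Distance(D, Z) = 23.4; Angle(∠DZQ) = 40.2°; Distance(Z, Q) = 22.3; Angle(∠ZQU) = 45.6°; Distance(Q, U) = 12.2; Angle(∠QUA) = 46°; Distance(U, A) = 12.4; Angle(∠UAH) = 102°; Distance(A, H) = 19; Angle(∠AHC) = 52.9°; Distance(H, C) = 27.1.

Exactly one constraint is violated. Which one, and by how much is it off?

Distance(H, C) = 27.1 — off by 3.20.

D = (0.00, 0.00) ✓; DZ at -155.2° ✓; |DZ| = 23.40 ✓; ∠DZQ = 40.20° ✓; |ZQ| = 22.30 ✓; ∠ZQU = 45.60° ✓; |QU| = 12.20 ✓; ∠QUA = 46.00° ✓; |UA| = 12.40 ✓; ∠UAH = 102.0° ✓; |AH| = 19.00 ✓; ∠AHC = 52.90° ✓; |HC| = 23.90 ✗.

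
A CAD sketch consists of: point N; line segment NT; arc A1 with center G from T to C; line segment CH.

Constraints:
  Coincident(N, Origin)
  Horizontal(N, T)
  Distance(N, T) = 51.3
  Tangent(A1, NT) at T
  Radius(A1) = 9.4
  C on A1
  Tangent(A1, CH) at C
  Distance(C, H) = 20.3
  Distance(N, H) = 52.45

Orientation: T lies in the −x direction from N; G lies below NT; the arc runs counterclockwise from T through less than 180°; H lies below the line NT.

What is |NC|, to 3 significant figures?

60.0

Checks: N = (0.00, 0.00) ✓; N.y = 0.00, T.y = 0.00 ✓; |GC| = 9.400 ✓; ∠(GC, CH) = 90.00° ✓; |CH| = 20.30 ✓; |NH| = 52.45 ✓.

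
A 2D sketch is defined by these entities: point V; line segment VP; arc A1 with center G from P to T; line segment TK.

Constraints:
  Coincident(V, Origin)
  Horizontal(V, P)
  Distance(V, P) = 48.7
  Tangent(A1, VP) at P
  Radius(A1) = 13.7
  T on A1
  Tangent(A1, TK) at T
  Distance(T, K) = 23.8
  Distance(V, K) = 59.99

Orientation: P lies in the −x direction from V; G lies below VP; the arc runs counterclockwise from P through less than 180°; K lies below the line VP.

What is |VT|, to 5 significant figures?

63.349

V is at the origin; VP is horizontal with |VP| = 48.7 and P on the −x side, so P = (-48.700, 0.0000). Since A1 is tangent to VP there, GP ⟂ VP, so G = P + (0, -13.7) = (-48.700, -13.700). Since GT ⟂ TK (tangency), |GK| = √(13.7² + 23.8²) = 27.461 regardless of where T sits on A1. So K lies on both circle(V, 59.99) and circle(G, 27.461); the below-VP intersection is K = (-44.017, -40.759). T is the foot of the tangent from K: T = (-59.234, -22.459).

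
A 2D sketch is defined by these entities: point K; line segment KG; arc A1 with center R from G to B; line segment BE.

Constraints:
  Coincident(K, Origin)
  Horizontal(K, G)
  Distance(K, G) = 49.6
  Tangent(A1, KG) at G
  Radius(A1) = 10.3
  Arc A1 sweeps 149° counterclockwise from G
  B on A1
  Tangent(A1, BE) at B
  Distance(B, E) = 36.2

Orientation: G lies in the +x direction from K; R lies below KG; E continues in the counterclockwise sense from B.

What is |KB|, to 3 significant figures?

48.2

K is at the origin; KG is horizontal with |KG| = 49.6 and G on the +x side, so G = (49.6, 0.00). Since A1 is tangent to KG there, RG ⟂ KG, so R = G + (0, -10.3) = (49.6, -10.3). On A1, G sits at bearing 90° from R; a 149° counterclockwise sweep puts B at bearing 239°, so B = R + 10.3·(cos 239°, sin 239°) = (44.3, -19.1). Then |KB| = |B − K| = 48.2.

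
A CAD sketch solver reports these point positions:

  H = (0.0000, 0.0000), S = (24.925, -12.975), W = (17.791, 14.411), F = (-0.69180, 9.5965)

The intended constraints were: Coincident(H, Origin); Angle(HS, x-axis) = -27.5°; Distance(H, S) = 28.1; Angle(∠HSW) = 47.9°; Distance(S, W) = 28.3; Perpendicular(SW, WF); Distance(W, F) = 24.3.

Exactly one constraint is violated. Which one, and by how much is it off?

Distance(W, F) = 24.3 — off by 5.20.

H = (0.00, 0.00) ✓; HS at -27.50° ✓; |HS| = 28.10 ✓; ∠HSW = 47.90° ✓; |SW| = 28.30 ✓; ∠(SW, WF) = 90.00° ✓; |WF| = 19.10 ✗.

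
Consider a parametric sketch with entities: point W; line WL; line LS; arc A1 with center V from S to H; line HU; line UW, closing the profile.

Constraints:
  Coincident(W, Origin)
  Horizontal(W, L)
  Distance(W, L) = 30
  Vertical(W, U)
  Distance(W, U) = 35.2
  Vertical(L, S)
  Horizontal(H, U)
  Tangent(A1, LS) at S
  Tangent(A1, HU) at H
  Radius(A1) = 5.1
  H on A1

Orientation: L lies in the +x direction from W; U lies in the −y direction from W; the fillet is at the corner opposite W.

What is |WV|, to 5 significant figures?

39.064

W is at the origin; W and L share the same y with |WL| = 30.0 and L on the +x side, so L = (30.000, 0.0000). W and U share the same x with |WU| = 35.2 and U on the −y side, so U = (0.0000, -35.200). The virtual corner opposite W is at (30.000, -35.200). Tangency of A1 to LS means the radius VS is perpendicular to LS and since A1 is tangent to HU there, VH ⟂ HU, with radius 5.1, so the center V sits 5.1 in from both sides at V = (24.900, -30.100). Then |WV| = |V − W| = 39.064.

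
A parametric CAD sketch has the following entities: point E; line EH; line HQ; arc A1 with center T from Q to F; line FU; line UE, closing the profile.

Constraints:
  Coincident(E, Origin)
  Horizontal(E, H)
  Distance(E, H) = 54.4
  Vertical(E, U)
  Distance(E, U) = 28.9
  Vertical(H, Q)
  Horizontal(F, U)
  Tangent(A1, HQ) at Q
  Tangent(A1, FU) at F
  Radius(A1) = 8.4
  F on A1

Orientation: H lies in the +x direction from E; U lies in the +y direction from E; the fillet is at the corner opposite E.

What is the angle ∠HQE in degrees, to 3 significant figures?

69.4°

E is at the origin; E and H share the same y with |EH| = 54.4 and H on the +x side, so H = (54.4, 0.00). EU is vertical with |EU| = 28.9 and U on the +y side, so U = (0.00, 28.9). The virtual corner opposite E is at (54.4, 28.9). Since A1 is tangent to HQ there, TQ ⟂ HQ and since A1 is tangent to FU there, TF ⟂ FU, with radius 8.4, so the center T sits 8.4 in from both sides at T = (46.0, 20.5). That places the tangent points at Q = (54.4, 20.5) on HQ and F = (46.0, 28.9) on FU. Then cos ∠HQE = QH·QE / (|QH||QE|), giving 69.4°.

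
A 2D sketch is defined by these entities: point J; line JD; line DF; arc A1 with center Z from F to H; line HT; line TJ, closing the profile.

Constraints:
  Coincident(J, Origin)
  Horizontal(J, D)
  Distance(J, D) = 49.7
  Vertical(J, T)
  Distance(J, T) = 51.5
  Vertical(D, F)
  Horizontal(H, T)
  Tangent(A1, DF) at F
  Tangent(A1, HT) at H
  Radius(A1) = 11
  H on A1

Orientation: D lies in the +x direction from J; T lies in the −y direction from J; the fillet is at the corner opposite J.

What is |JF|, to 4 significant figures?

64.11

The virtual corner opposite J is at (49.70, -51.50). A1 meets DF tangentially, so ZF is at right angles to DF and A1 meets HT tangentially, so ZH is at right angles to HT, with radius 11.0, so the center Z sits 11.0 in from both sides at Z = (38.70, -40.50). That places the tangent points at F = (49.70, -40.50) on DF and H = (38.70, -51.50) on HT. Then |JF| = |F − J| = 64.11.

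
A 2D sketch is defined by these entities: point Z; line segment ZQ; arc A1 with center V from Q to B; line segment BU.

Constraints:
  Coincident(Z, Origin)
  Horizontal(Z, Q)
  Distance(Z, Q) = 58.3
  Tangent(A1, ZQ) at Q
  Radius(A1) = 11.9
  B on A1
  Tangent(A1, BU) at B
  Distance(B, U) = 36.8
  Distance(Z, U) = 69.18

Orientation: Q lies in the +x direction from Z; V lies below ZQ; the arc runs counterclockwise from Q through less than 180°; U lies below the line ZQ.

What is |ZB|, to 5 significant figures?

48.093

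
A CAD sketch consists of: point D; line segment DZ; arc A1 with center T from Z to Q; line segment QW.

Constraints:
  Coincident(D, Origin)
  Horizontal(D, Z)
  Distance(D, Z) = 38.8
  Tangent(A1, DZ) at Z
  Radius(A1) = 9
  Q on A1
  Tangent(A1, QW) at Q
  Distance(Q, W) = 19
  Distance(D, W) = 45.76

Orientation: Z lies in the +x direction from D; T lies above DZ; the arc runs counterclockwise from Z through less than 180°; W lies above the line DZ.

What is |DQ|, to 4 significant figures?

48.24

D is at the origin; DZ is horizontal with |DZ| = 38.8 and Z on the +x side, so Z = (38.80, 0.000). A1 meets DZ tangentially, so TZ is at right angles to DZ, so T = Z + (0, 9) = (38.80, 9.000). Since TQ ⟂ QW (tangency), |TW| = √(9.0² + 19.0²) = 21.02 regardless of where Q sits on A1. So W lies on both circle(D, 45.76) and circle(T, 21.02); the above-DZ intersection is W = (34.85, 29.65). Q is the foot of the tangent from W: Q = (46.07, 14.31).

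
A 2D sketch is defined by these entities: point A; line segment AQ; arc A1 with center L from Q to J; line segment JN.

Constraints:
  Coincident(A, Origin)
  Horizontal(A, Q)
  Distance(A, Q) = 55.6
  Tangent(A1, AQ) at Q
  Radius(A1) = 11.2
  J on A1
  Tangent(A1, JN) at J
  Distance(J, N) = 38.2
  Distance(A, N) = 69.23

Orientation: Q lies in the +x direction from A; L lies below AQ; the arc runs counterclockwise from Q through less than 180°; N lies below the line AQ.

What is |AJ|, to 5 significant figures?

46.070

A is at the origin; A and Q share the same y with |AQ| = 55.6 and Q on the +x side, so Q = (55.600, 0.0000). A1 meets AQ tangentially, so LQ is at right angles to AQ, so L = Q + (0, -11.2) = (55.600, -11.200). Since LJ ⟂ JN (tangency), |LN| = √(11.2² + 38.2²) = 39.808 regardless of where J sits on A1. So N lies on both circle(A, 69.23) and circle(L, 39.808); the below-AQ intersection is N = (47.664, -50.209). J is the foot of the tangent from N: J = (44.440, -12.145).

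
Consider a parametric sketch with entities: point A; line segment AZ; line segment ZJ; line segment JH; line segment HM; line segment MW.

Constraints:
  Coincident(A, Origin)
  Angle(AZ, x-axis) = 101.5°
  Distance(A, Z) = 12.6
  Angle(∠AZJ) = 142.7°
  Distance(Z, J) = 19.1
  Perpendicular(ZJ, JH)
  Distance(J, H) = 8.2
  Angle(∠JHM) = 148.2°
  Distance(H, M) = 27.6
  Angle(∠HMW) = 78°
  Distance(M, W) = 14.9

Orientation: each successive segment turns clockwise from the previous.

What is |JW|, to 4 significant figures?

33.10

∠JHM = 148.2° gives HM at -57.60° from the x-axis; with |HM| = 27.6, M = (27.97, 2.671). ∠HMW = 78.0° gives MW at -159.6° from the x-axis; with |MW| = 14.9, W = (14.01, -2.523). Then |JW| = |W − J| = 33.10.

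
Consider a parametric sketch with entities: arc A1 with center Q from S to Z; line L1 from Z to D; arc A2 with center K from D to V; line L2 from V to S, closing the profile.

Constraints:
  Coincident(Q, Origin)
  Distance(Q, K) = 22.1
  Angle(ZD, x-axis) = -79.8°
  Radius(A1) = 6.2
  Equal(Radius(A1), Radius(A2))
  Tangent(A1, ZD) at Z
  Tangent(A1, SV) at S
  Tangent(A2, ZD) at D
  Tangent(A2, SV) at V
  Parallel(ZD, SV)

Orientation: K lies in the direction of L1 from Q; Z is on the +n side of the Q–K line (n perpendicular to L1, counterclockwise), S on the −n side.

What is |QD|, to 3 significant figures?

23.0

The slot axis is L1's direction at -79.8°, so u = (cos -79.8°, sin -79.8°) = (0.177, -0.984) and n = (−sin -79.8°, cos -79.8°) = (0.984, 0.177). Q is at the origin and K lies 22.1 along u from Q, so K = 22.1·u = (3.91, -21.8). Tangency of A1 to both parallel lines with radius 6.2 puts Z and S at Q ± 6.2·n: Z = (6.10, 1.10), S = (-6.10, -1.10). Equal radii place D and V the same way about K: D = K + 6.2·n = (10.0, -20.7), V = K − 6.2·n = (-2.19, -22.8). Then |QD| = |D − Q| = 23.0.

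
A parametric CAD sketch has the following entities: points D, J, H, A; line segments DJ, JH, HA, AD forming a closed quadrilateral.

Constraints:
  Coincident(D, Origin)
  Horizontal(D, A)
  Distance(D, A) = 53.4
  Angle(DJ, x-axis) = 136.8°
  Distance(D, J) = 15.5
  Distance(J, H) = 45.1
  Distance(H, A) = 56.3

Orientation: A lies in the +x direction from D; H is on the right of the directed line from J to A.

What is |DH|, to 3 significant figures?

31.5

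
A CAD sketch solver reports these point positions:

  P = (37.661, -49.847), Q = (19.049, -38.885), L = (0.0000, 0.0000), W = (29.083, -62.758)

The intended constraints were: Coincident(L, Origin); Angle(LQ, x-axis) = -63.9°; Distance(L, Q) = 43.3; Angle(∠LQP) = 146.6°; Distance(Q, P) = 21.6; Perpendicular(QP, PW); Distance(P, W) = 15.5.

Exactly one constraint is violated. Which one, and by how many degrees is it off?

Perpendicular(QP, PW) — off by 3.10°.

L = (0.00, 0.00) ✓; LQ at -63.90° ✓; |LQ| = 43.30 ✓; ∠LQP = 146.6° ✓; |QP| = 21.60 ✓; ∠(QP, PW) = 93.10° ✗; |PW| = 15.50 ✓.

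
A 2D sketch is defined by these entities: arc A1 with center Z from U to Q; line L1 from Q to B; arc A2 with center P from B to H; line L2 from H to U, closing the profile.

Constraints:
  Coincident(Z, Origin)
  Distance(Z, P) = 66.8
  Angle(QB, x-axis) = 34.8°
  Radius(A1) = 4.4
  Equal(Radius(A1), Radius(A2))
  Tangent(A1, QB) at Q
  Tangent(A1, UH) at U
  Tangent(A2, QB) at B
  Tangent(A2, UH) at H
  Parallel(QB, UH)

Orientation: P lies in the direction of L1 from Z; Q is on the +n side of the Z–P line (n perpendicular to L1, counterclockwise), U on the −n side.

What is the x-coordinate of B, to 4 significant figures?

52.34

The slot axis is L1's direction at 34.8°, so u = (cos 34.8°, sin 34.8°) = (0.8211, 0.5707) and n = (−sin 34.8°, cos 34.8°) = (-0.5707, 0.8211). Z is at the origin and P lies 66.8 along u from Z, so P = 66.8·u = (54.85, 38.12). Tangency of A1 to both parallel lines with radius 4.4 puts Q and U at Z ± 4.4·n: Q = (-2.511, 3.613), U = (2.511, -3.613). Equal radii place B and H the same way about P: B = P + 4.4·n = (52.34, 41.74), H = P − 4.4·n = (57.36, 34.51). So B.x = 52.34.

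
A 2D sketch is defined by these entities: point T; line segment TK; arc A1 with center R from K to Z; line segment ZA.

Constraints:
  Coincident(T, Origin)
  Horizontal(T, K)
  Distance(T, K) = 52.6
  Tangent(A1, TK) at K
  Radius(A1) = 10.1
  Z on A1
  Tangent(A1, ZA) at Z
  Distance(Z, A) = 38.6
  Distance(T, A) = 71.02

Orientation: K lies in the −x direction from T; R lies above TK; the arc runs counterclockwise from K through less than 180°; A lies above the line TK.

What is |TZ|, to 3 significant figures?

44.4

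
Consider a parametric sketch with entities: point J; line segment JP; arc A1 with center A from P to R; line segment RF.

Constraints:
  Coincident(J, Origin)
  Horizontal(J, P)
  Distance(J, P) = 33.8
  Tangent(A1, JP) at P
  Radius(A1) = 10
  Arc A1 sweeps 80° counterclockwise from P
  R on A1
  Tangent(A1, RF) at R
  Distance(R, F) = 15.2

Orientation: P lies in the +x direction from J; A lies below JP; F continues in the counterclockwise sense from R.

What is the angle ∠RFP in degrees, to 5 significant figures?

18.258°

J is at the origin; J and P share the same y with |JP| = 33.8 and P on the +x side, so P = (33.800, 0.0000). Since A1 is tangent to JP there, AP ⟂ JP, so A = P + (0, -10) = (33.800, -10.000). On A1, P sits at bearing 90° from A; an 80° counterclockwise sweep puts R at bearing 170°, so R = A + 10.0·(cos 170°, sin 170°) = (23.952, -8.2635). Since A1 is tangent to RF there, AR ⟂ RF, so RF runs along (−sin 170°, cos 170°); with |RF| = 15.2, F = (21.312, -23.233). Then cos ∠RFP = FR·FP / (|FR||FP|), giving 18.258°.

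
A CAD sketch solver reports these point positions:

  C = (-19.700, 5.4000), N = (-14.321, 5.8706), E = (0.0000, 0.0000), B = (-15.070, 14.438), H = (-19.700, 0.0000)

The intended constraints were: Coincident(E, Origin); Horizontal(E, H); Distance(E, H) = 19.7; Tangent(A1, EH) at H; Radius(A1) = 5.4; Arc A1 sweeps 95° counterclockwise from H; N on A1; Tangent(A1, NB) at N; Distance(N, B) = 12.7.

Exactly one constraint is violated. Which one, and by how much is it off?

Distance(N, B) = 12.7 — off by 4.10.

E = (0.00, 0.00) ✓; E.y = 0.00, H.y = 0.00 ✓; |EH| = 19.70 ✓; ∠(CH, HE) = 90.00° ✓; |CH| = 5.400 ✓; bearing(C→N) − bearing(C→H) = 95.00° ✓; |CN| = 5.400 ✓; ∠(CN, NB) = 90.00° ✓; |NB| = 8.600 ✗.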